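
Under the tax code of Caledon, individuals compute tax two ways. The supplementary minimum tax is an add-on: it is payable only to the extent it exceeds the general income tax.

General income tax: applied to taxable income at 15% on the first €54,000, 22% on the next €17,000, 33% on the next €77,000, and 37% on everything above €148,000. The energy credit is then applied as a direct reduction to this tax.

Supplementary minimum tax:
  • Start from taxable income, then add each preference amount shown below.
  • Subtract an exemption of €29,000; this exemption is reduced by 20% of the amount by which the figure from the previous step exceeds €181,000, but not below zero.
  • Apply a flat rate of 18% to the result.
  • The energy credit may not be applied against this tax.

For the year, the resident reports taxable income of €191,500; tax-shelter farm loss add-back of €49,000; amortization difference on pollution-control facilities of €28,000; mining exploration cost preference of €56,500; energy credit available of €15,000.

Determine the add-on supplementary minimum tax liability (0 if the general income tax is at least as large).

€20,119

General income tax:
  €54,000 × 15% = €8,100
  €17,000 × 22% = €3,740
  €77,000 × 33% = €25,410
  €43,500 × 37% = €16,095
  → €53,345
  Less energy credit €15,000 → €38,345

Supplementary minimum tax:
  Adjusted income: €191,500 + €49,000 + €28,000 + €56,500 = €325,000
  Exemption: €29,000 − 20% × (€325,000 − €181,000) = €29,000 − €28,800 = €200
  Base: €325,000 − €200 = €324,800
  €324,800 × 18% = €58,464

Excess of supplementary minimum tax over general income tax: €58,464 − €38,345 = €20,119.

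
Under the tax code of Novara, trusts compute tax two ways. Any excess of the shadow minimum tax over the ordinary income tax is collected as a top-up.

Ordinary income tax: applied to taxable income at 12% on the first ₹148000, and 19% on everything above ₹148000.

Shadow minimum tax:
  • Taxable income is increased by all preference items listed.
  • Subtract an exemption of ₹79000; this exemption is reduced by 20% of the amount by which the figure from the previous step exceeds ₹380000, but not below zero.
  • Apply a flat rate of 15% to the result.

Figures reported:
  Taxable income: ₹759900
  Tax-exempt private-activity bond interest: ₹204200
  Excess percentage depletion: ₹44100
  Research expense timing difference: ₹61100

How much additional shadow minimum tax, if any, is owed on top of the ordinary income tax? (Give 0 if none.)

Ordinary income tax:
  ₹148000 × 12% = ₹17760
  ₹611900 × 19% = ₹116261
  → ₹134021

Shadow minimum tax:
  Adjusted income: ₹759900 + ₹204200 + ₹44100 + ₹61100 = ₹1069300
  Exemption: 20% × (₹1069300 − ₹380000) = ₹137860 ≥ ₹79000, so the exemption is fully phased out
  Base: ₹1069300 − ₹0 = ₹1069300
  ₹1069300 × 15% = ₹160395

Excess of shadow minimum tax over ordinary income tax: ₹160395 − ₹134021 = ₹26374.

₹26374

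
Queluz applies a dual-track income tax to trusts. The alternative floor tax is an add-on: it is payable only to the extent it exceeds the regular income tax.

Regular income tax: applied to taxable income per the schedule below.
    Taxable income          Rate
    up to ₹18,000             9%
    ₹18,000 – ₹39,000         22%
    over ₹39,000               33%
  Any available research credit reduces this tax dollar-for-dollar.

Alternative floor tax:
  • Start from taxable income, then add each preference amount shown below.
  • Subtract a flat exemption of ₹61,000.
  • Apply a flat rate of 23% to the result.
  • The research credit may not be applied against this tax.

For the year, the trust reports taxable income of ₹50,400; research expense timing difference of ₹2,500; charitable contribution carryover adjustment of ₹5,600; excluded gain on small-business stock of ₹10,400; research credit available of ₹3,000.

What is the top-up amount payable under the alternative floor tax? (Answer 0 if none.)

Alternative floor tax:
  Adjusted income: ₹50,400 + ₹2,500 + ₹5,600 + ₹10,400 = ₹68,900
  Less exemption ₹61,000 → base ₹7,900
  ₹7,900 × 23% = ₹1,817

Regular income tax:
  ₹18,000 × 9% = ₹1,620
  ₹21,000 × 22% = ₹4,620
  ₹11,400 × 33% = ₹3,762
  → ₹10,002
  Less research credit ₹3,000 → ₹7,002

₹1,817 ≤ ₹7,002, so no add-on is due.

₹0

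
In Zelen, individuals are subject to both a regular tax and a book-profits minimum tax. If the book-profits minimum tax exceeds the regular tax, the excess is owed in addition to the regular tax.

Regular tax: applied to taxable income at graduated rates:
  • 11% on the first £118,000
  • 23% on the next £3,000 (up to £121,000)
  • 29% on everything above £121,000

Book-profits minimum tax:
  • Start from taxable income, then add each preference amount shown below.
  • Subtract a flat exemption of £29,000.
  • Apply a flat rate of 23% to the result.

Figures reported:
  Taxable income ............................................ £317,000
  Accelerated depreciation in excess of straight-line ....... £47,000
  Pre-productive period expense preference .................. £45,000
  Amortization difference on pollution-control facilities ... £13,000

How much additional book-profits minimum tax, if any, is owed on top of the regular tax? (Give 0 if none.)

£19,880

Regular tax:
  £118,000 × 11% = £12,980
  £3,000 × 23% = £690
  £196,000 × 29% = £56,840
  → £70,510

Book-profits minimum tax:
  Adjusted income: £317,000 + £47,000 + £45,000 + £13,000 = £422,000
  Less exemption £29,000 → base £393,000
  £393,000 × 23% = £90,390

Excess of book-profits minimum tax over regular tax: £90,390 − £70,510 = £19,880.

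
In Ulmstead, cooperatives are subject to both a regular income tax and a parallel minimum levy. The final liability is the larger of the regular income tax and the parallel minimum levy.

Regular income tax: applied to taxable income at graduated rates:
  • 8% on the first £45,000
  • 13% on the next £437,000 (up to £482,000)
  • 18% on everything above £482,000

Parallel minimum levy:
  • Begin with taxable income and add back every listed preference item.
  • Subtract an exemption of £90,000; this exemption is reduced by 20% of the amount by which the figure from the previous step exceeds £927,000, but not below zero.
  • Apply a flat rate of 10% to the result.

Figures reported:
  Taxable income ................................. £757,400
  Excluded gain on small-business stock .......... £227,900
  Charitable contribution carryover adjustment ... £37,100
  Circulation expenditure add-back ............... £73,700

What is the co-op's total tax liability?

Regular income tax:
  £45,000 × 8% = £3,600
  £437,000 × 13% = £56,810
  £275,400 × 18% = £49,572
  → £109,982

Parallel minimum levy:
  Adjusted income: £757,400 + £227,900 + £37,100 + £73,700 = £1,096,100
  Exemption: £90,000 − 20% × (£1,096,100 − £927,000) = £90,000 − £33,820 = £56,180
  Base: £1,096,100 − £56,180 = £1,039,920
  £1,039,920 × 10% = £103,992

£109,982 > £103,992, so the regular income tax governs.

£109,982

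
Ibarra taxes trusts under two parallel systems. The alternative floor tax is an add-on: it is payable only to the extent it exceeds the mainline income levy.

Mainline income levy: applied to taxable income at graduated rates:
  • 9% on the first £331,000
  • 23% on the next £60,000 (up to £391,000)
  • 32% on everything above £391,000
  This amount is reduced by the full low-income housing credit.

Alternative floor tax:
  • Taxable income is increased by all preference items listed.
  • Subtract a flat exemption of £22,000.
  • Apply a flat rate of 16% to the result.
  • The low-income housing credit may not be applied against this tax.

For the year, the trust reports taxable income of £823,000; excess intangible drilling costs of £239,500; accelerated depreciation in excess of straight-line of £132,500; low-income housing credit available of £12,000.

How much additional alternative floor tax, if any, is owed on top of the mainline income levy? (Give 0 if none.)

£17,850

Alternative floor tax:
  Adjusted income: £823,000 + £239,500 + £132,500 = £1,195,000
  Less exemption £22,000 → base £1,173,000
  £1,173,000 × 16% = £187,680

Mainline income levy:
  £331,000 × 9% = £29,790
  £60,000 × 23% = £13,800
  £432,000 × 32% = £138,240
  → £181,830
  Less low-income housing credit £12,000 → £169,830

Excess of alternative floor tax over mainline income levy: £187,680 − £169,830 = £17,850.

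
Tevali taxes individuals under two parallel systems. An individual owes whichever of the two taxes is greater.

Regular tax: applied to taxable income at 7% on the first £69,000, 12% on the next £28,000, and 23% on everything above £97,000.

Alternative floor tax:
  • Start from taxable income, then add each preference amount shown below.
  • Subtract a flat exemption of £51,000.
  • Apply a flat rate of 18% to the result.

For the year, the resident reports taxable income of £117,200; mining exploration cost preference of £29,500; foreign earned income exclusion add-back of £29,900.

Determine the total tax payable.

£22,608

Regular tax:
  £69,000 × 7% = £4,830
  £28,000 × 12% = £3,360
  £20,200 × 23% = £4,646
  → £12,836

Alternative floor tax:
  Adjusted income: £117,200 + £29,500 + £29,900 = £176,600
  Less exemption £51,000 → base £125,600
  £125,600 × 18% = £22,608

£22,608 > £12,836, so the alternative floor tax is the binding amount.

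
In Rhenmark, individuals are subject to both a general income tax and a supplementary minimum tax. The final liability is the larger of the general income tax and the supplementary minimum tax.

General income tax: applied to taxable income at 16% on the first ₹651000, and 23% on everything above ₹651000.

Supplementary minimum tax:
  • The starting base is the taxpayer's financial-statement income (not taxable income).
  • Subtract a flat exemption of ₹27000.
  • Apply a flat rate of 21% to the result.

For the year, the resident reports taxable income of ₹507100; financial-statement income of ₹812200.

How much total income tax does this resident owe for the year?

₹164892

Supplementary minimum tax:
  Base (financial-statement income): ₹812200
  Less exemption ₹27000 → base ₹785200
  ₹785200 × 21% = ₹164892

General income tax:
  ₹507100 × 16% = ₹81136

₹164892 > ₹81136, so the supplementary minimum tax is the binding amount.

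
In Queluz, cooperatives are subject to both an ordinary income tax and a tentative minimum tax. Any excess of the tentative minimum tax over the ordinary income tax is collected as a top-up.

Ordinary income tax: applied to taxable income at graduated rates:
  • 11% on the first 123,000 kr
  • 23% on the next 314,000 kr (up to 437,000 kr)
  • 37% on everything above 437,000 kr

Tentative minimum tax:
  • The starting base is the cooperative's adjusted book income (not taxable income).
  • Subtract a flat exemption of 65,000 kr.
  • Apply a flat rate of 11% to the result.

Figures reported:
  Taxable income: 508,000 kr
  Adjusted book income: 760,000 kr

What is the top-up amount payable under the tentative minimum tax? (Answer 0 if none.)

Tentative minimum tax:
  Base (adjusted book income): 760,000 kr
  Less exemption 65,000 kr → base 695,000 kr
  695,000 kr × 11% = 76,450 kr

Ordinary income tax:
  123,000 kr × 11% = 13,530 kr
  314,000 kr × 23% = 72,220 kr
  71,000 kr × 37% = 26,270 kr
  → 112,020 kr

76,450 kr ≤ 112,020 kr, so no add-on is due.

0 kr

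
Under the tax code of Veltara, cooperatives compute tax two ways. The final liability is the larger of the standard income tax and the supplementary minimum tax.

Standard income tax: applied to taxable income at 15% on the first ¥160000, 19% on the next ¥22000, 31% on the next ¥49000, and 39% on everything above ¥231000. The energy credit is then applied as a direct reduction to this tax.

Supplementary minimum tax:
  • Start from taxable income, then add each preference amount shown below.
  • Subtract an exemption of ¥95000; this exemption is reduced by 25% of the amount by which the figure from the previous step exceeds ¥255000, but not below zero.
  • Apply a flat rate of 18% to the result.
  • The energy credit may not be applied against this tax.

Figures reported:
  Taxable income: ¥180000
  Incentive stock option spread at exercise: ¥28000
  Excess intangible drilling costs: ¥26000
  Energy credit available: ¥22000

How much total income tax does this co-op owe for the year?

¥25020

Supplementary minimum tax:
  Adjusted income: ¥180000 + ¥28000 + ¥26000 = ¥234000
  Exemption: ¥234000 ≤ ¥255000, so full ¥95000 applies
  Base: ¥234000 − ¥95000 = ¥139000
  ¥139000 × 18% = ¥25020

Standard income tax:
  ¥160000 × 15% = ¥24000
  ¥20000 × 19% = ¥3800
  → ¥27800
  Less energy credit ¥22000 → ¥5800

¥25020 > ¥5800, so the supplementary minimum tax is the binding amount.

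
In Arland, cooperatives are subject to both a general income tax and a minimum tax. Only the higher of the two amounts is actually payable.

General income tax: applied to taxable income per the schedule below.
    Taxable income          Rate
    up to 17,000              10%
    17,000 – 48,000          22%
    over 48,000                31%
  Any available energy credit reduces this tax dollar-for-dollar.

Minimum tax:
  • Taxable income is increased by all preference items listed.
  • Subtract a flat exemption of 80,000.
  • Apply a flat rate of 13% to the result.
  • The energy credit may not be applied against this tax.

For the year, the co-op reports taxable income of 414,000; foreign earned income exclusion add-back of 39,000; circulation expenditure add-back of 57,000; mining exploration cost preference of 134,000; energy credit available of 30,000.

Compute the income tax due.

General income tax:
  17,000 × 10% = 1,700
  31,000 × 22% = 6,820
  366,000 × 31% = 113,460
  → 121,980
  Less energy credit 30,000 → 91,980

Minimum tax:
  Adjusted income: 414,000 + 39,000 + 57,000 + 134,000 = 644,000
  Less exemption 80,000 → base 564,000
  564,000 × 13% = 73,320

91,980 > 73,320, so the general income tax governs.

91,980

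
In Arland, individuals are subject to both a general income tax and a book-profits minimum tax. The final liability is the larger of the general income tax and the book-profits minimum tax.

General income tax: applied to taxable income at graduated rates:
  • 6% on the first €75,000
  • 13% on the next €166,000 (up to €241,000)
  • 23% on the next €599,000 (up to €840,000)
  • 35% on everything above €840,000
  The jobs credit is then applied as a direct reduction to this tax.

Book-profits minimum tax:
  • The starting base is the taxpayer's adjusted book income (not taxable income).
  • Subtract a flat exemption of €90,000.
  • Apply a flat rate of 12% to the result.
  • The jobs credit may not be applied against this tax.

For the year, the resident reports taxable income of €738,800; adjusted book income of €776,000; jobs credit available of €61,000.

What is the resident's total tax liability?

Book-profits minimum tax:
  Base (adjusted book income): €776,000
  Less exemption €90,000 → base €686,000
  €686,000 × 12% = €82,320

General income tax:
  €75,000 × 6% = €4,500
  €166,000 × 13% = €21,580
  €497,800 × 23% = €114,494
  → €140,574
  Less jobs credit €61,000 → €79,574

€82,320 > €79,574, so the book-profits minimum tax is the binding amount.

€82,320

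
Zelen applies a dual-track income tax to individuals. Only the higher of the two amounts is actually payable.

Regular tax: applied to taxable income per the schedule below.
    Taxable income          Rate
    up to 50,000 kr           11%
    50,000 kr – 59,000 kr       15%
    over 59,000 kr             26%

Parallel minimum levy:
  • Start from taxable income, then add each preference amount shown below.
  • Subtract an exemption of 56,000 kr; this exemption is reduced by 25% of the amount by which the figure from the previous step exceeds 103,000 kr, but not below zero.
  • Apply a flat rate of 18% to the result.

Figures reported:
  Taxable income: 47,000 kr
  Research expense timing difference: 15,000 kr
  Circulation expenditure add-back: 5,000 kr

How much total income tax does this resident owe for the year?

Parallel minimum levy:
  Adjusted income: 47,000 kr + 15,000 kr + 5,000 kr = 67,000 kr
  Exemption: 67,000 kr ≤ 103,000 kr, so full 56,000 kr applies
  Base: 67,000 kr − 56,000 kr = 11,000 kr
  11,000 kr × 18% = 1,980 kr

Regular tax:
  47,000 kr × 11% = 5,170 kr

5,170 kr > 1,980 kr, so the regular tax governs.

5,170 kr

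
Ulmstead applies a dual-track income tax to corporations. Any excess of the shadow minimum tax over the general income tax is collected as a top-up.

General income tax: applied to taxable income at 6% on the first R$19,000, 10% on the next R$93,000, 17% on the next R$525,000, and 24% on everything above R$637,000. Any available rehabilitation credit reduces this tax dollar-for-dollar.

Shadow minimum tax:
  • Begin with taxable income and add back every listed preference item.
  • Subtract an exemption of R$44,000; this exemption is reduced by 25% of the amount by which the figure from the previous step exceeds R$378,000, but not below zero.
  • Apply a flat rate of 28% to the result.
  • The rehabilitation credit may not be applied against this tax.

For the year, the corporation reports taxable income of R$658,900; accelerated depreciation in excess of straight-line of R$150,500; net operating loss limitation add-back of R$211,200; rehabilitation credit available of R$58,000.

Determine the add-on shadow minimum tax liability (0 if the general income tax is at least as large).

R$238,822

General income tax:
  R$19,000 × 6% = R$1,140
  R$93,000 × 10% = R$9,300
  R$525,000 × 17% = R$89,250
  R$21,900 × 24% = R$5,256
  → R$104,946
  Less rehabilitation credit R$58,000 → R$46,946

Shadow minimum tax:
  Adjusted income: R$658,900 + R$150,500 + R$211,200 = R$1,020,600
  Exemption: 25% × (R$1,020,600 − R$378,000) = R$160,650 ≥ R$44,000, so the exemption is fully phased out
  Base: R$1,020,600 − R$0 = R$1,020,600
  R$1,020,600 × 28% = R$285,768

Excess of shadow minimum tax over general income tax: R$285,768 − R$46,946 = R$238,822.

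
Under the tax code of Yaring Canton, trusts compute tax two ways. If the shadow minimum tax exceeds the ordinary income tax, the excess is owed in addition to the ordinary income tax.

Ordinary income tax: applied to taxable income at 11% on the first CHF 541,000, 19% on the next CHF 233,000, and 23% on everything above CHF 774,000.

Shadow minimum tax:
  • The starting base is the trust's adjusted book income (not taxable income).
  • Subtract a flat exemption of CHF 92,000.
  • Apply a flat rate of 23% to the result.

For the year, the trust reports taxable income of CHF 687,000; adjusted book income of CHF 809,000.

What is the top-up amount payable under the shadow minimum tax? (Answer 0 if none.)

CHF 77,660

Shadow minimum tax:
  Base (adjusted book income): CHF 809,000
  Less exemption CHF 92,000 → base CHF 717,000
  CHF 717,000 × 23% = CHF 164,910

Ordinary income tax:
  CHF 541,000 × 11% = CHF 59,510
  CHF 146,000 × 19% = CHF 27,740
  → CHF 87,250

Excess of shadow minimum tax over ordinary income tax: CHF 164,910 − CHF 87,250 = CHF 77,660.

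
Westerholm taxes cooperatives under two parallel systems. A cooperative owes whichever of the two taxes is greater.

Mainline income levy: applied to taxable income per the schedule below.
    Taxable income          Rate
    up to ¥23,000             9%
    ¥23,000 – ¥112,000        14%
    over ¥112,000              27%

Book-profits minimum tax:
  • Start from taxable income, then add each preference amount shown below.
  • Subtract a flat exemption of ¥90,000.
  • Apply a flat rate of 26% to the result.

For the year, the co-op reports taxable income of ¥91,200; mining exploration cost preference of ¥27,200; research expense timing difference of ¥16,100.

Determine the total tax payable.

¥11,618

Mainline income levy:
  ¥23,000 × 9% = ¥2,070
  ¥68,200 × 14% = ¥9,548
  → ¥11,618

Book-profits minimum tax:
  Adjusted income: ¥91,200 + ¥27,200 + ¥16,100 = ¥134,500
  Less exemption ¥90,000 → base ¥44,500
  ¥44,500 × 26% = ¥11,570

¥11,618 > ¥11,570, so the mainline income levy governs.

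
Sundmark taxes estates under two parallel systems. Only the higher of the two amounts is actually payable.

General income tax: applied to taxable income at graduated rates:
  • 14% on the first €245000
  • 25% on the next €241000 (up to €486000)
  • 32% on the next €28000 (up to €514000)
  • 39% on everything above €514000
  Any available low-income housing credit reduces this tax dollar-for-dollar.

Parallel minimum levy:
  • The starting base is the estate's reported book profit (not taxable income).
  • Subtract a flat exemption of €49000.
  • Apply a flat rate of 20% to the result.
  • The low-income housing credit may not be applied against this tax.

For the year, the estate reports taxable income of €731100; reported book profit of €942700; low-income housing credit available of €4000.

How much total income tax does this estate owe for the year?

General income tax:
  €245000 × 14% = €34300
  €241000 × 25% = €60250
  €28000 × 32% = €8960
  €217100 × 39% = €84669
  → €188179
  Less low-income housing credit €4000 → €184179

Parallel minimum levy:
  Base (reported book profit): €942700
  Less exemption €49000 → base €893700
  €893700 × 20% = €178740

€184179 > €178740, so the general income tax governs.

€184179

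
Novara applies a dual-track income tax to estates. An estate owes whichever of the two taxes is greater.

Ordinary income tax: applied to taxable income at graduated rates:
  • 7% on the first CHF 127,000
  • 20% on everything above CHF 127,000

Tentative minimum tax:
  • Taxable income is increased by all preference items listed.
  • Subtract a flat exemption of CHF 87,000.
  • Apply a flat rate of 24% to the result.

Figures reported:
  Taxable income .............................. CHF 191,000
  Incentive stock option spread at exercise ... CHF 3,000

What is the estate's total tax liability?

CHF 25,680

Ordinary income tax:
  CHF 127,000 × 7% = CHF 8,890
  CHF 64,000 × 20% = CHF 12,800
  → CHF 21,690

Tentative minimum tax:
  Adjusted income: CHF 191,000 + CHF 3,000 = CHF 194,000
  Less exemption CHF 87,000 → base CHF 107,000
  CHF 107,000 × 24% = CHF 25,680

CHF 25,680 > CHF 21,690, so the tentative minimum tax is the binding amount.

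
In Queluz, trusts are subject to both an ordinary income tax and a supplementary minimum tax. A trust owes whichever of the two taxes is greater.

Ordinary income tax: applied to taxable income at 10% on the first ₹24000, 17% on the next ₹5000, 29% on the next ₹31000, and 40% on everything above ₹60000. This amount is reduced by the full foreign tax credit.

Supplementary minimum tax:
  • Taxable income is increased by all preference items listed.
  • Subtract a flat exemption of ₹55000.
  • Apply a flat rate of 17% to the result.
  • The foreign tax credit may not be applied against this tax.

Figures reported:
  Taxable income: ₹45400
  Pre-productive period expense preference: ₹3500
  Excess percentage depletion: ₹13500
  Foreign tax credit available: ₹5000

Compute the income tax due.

Supplementary minimum tax:
  Adjusted income: ₹45400 + ₹3500 + ₹13500 = ₹62400
  Less exemption ₹55000 → base ₹7400
  ₹7400 × 17% = ₹1258

Ordinary income tax:
  ₹24000 × 10% = ₹2400
  ₹5000 × 17% = ₹850
  ₹16400 × 29% = ₹4756
  → ₹8006
  Less foreign tax credit ₹5000 → ₹3006

₹3006 > ₹1258, so the ordinary income tax governs.

₹3006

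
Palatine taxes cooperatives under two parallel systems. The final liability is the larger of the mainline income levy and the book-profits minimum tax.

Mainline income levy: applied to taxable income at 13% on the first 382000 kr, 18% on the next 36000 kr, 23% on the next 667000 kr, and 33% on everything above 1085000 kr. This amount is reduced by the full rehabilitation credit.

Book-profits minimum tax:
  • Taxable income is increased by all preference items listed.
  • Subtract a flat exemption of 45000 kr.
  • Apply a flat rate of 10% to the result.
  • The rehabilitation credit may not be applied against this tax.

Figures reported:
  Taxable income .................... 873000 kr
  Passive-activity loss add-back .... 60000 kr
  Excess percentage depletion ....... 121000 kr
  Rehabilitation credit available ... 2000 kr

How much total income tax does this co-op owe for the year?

Book-profits minimum tax:
  Adjusted income: 873000 kr + 60000 kr + 121000 kr = 1054000 kr
  Less exemption 45000 kr → base 1009000 kr
  1009000 kr × 10% = 100900 kr

Mainline income levy:
  382000 kr × 13% = 49660 kr
  36000 kr × 18% = 6480 kr
  455000 kr × 23% = 104650 kr
  → 160790 kr
  Less rehabilitation credit 2000 kr → 158790 kr

158790 kr > 100900 kr, so the mainline income levy governs.

158790 kr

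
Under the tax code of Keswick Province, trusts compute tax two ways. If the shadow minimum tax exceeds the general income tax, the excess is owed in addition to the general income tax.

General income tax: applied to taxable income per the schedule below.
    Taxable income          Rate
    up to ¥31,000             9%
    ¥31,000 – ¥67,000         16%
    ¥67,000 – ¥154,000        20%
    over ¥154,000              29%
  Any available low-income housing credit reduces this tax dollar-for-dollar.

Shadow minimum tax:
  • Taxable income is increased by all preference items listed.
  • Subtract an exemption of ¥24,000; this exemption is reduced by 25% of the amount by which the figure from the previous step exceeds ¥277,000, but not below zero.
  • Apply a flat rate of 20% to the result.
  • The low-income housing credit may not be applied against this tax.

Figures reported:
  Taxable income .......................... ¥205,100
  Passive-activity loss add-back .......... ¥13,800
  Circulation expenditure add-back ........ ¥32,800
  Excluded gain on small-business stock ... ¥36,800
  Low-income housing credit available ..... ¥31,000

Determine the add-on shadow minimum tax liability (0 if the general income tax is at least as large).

¥43,706

Shadow minimum tax:
  Adjusted income: ¥205,100 + ¥13,800 + ¥32,800 + ¥36,800 = ¥288,500
  Exemption: ¥24,000 − 25% × (¥288,500 − ¥277,000) = ¥24,000 − ¥2,875 = ¥21,125
  Base: ¥288,500 − ¥21,125 = ¥267,375
  ¥267,375 × 20% = ¥53,475

General income tax:
  ¥31,000 × 9% = ¥2,790
  ¥36,000 × 16% = ¥5,760
  ¥87,000 × 20% = ¥17,400
  ¥51,100 × 29% = ¥14,819
  → ¥40,769
  Less low-income housing credit ¥31,000 → ¥9,769

Excess of shadow minimum tax over general income tax: ¥53,475 − ¥9,769 = ¥43,706.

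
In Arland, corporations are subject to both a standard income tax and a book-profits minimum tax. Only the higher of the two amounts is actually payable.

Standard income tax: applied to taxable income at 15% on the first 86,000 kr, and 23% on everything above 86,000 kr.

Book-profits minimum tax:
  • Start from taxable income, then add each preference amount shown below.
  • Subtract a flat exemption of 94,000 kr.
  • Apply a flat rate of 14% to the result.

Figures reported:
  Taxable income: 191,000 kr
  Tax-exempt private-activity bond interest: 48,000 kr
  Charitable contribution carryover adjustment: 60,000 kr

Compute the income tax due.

Book-profits minimum tax:
  Adjusted income: 191,000 kr + 48,000 kr + 60,000 kr = 299,000 kr
  Less exemption 94,000 kr → base 205,000 kr
  205,000 kr × 14% = 28,700 kr

Standard income tax:
  86,000 kr × 15% = 12,900 kr
  105,000 kr × 23% = 24,150 kr
  → 37,050 kr

37,050 kr > 28,700 kr, so the standard income tax governs.

37,050 kr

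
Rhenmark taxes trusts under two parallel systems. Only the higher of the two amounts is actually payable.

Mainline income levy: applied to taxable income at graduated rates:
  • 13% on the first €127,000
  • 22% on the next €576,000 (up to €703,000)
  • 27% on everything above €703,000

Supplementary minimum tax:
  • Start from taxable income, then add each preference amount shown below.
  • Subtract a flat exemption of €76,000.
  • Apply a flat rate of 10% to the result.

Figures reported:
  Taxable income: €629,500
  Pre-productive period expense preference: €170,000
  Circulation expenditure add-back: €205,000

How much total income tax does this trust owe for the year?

€127,060

Mainline income levy:
  €127,000 × 13% = €16,510
  €502,500 × 22% = €110,550
  → €127,060

Supplementary minimum tax:
  Adjusted income: €629,500 + €170,000 + €205,000 = €1,004,500
  Less exemption €76,000 → base €928,500
  €928,500 × 10% = €92,850

€127,060 > €92,850, so the mainline income levy governs.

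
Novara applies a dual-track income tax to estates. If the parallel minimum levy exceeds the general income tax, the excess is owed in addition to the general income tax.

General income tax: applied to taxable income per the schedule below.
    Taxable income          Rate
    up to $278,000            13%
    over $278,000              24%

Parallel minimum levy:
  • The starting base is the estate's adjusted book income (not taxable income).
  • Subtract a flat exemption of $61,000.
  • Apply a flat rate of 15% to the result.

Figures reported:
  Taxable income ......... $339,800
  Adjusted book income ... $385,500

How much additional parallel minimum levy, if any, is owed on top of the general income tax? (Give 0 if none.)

General income tax:
  $278,000 × 13% = $36,140
  $61,800 × 24% = $14,832
  → $50,972

Parallel minimum levy:
  Base (adjusted book income): $385,500
  Less exemption $61,000 → base $324,500
  $324,500 × 15% = $48,675

$48,675 ≤ $50,972, so no add-on is due.

$0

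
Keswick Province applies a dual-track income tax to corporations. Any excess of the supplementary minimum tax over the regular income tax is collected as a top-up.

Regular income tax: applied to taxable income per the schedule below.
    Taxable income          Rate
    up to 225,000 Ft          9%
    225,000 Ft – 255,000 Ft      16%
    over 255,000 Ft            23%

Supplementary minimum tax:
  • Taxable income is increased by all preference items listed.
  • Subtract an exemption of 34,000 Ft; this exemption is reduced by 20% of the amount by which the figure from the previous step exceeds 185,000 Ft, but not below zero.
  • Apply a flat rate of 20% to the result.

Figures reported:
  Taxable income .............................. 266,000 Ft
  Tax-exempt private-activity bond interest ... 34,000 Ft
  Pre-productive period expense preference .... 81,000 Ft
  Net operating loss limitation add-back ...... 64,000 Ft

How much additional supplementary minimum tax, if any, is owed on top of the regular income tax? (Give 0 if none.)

Regular income tax:
  225,000 Ft × 9% = 20,250 Ft
  30,000 Ft × 16% = 4,800 Ft
  11,000 Ft × 23% = 2,530 Ft
  → 27,580 Ft

Supplementary minimum tax:
  Adjusted income: 266,000 Ft + 34,000 Ft + 81,000 Ft + 64,000 Ft = 445,000 Ft
  Exemption: 20% × (445,000 Ft − 185,000 Ft) = 52,000 Ft ≥ 34,000 Ft, so the exemption is fully phased out
  Base: 445,000 Ft − 0 Ft = 445,000 Ft
  445,000 Ft × 20% = 89,000 Ft

Excess of supplementary minimum tax over regular income tax: 89,000 Ft − 27,580 Ft = 61,420 Ft.

61,420 Ft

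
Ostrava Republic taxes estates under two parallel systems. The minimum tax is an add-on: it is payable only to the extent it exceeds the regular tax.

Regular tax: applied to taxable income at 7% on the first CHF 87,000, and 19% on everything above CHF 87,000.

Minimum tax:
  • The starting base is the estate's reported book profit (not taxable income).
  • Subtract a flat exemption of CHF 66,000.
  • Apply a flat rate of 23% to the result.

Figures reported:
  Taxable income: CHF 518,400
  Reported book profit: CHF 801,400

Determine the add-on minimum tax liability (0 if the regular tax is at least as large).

CHF 81,086

Regular tax:
  CHF 87,000 × 7% = CHF 6,090
  CHF 431,400 × 19% = CHF 81,966
  → CHF 88,056

Minimum tax:
  Base (reported book profit): CHF 801,400
  Less exemption CHF 66,000 → base CHF 735,400
  CHF 735,400 × 23% = CHF 169,142

Excess of minimum tax over regular tax: CHF 169,142 − CHF 88,056 = CHF 81,086.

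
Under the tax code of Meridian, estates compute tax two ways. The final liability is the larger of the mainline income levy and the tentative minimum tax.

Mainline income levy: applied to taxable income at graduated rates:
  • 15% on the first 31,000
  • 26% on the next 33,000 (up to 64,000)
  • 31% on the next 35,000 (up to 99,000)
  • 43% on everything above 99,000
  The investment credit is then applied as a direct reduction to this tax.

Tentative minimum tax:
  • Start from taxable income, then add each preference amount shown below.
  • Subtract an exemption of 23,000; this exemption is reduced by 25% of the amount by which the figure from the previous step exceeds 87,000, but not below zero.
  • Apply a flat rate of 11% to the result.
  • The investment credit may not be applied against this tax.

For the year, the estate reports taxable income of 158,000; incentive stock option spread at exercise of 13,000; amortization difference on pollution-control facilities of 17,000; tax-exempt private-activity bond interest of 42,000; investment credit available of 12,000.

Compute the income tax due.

Mainline income levy:
  31,000 × 15% = 4,650
  33,000 × 26% = 8,580
  35,000 × 31% = 10,850
  59,000 × 43% = 25,370
  → 49,450
  Less investment credit 12,000 → 37,450

Tentative minimum tax:
  Adjusted income: 158,000 + 13,000 + 17,000 + 42,000 = 230,000
  Exemption: 25% × (230,000 − 87,000) = 35,750 ≥ 23,000, so the exemption is fully phased out
  Base: 230,000 − 0 = 230,000
  230,000 × 11% = 25,300

37,450 > 25,300, so the mainline income levy governs.

37,450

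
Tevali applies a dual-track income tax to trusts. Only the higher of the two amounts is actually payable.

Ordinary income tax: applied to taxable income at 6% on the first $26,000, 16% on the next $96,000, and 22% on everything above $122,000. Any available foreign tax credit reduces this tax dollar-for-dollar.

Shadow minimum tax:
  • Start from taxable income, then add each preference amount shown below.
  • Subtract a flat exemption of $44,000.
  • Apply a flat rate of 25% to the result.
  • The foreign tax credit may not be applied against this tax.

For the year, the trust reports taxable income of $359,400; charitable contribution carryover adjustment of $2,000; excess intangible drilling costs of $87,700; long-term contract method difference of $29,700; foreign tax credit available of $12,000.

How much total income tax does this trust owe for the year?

$108,700

Ordinary income tax:
  $26,000 × 6% = $1,560
  $96,000 × 16% = $15,360
  $237,400 × 22% = $52,228
  → $69,148
  Less foreign tax credit $12,000 → $57,148

Shadow minimum tax:
  Adjusted income: $359,400 + $2,000 + $87,700 + $29,700 = $478,800
  Less exemption $44,000 → base $434,800
  $434,800 × 25% = $108,700

$108,700 > $57,148, so the shadow minimum tax is the binding amount.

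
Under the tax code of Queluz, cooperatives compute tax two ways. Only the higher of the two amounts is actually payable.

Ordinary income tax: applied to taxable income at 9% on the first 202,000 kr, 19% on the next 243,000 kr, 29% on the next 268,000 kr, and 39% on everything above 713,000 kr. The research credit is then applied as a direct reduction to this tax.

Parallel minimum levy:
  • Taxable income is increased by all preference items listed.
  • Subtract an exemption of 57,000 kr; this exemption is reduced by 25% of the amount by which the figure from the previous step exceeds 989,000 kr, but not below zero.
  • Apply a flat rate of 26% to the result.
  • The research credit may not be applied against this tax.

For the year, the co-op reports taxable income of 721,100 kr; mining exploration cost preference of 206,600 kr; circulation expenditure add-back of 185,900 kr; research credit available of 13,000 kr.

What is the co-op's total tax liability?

282,815 kr

Parallel minimum levy:
  Adjusted income: 721,100 kr + 206,600 kr + 185,900 kr = 1,113,600 kr
  Exemption: 57,000 kr − 25% × (1,113,600 kr − 989,000 kr) = 57,000 kr − 31,150 kr = 25,850 kr
  Base: 1,113,600 kr − 25,850 kr = 1,087,750 kr
  1,087,750 kr × 26% = 282,815 kr

Ordinary income tax:
  202,000 kr × 9% = 18,180 kr
  243,000 kr × 19% = 46,170 kr
  268,000 kr × 29% = 77,720 kr
  8,100 kr × 39% = 3,159 kr
  → 145,229 kr
  Less research credit 13,000 kr → 132,229 kr

282,815 kr > 132,229 kr, so the parallel minimum levy is the binding amount.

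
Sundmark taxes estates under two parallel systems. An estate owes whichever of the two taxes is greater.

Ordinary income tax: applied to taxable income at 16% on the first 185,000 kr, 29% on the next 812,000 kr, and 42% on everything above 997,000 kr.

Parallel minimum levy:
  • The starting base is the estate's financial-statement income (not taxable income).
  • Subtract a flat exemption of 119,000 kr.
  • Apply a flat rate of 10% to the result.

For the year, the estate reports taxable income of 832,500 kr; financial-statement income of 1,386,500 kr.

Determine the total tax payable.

217,375 kr

Ordinary income tax:
  185,000 kr × 16% = 29,600 kr
  647,500 kr × 29% = 187,775 kr
  → 217,375 kr

Parallel minimum levy:
  Base (financial-statement income): 1,386,500 kr
  Less exemption 119,000 kr → base 1,267,500 kr
  1,267,500 kr × 10% = 126,750 kr

217,375 kr > 126,750 kr, so the ordinary income tax governs.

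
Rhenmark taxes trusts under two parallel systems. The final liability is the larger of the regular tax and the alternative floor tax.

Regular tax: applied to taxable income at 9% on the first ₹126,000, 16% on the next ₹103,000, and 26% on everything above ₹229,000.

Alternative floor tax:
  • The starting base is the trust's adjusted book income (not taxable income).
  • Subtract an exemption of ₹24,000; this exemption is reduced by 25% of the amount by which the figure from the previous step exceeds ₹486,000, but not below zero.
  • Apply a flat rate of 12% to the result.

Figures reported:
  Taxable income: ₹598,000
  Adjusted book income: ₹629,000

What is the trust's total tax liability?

₹123,760

Alternative floor tax:
  Base (adjusted book income): ₹629,000
  Exemption: 25% × (₹629,000 − ₹486,000) = ₹35,750 ≥ ₹24,000, so the exemption is fully phased out
  Base: ₹629,000 − ₹0 = ₹629,000
  ₹629,000 × 12% = ₹75,480

Regular tax:
  ₹126,000 × 9% = ₹11,340
  ₹103,000 × 16% = ₹16,480
  ₹369,000 × 26% = ₹95,940
  → ₹123,760

₹123,760 > ₹75,480, so the regular tax governs.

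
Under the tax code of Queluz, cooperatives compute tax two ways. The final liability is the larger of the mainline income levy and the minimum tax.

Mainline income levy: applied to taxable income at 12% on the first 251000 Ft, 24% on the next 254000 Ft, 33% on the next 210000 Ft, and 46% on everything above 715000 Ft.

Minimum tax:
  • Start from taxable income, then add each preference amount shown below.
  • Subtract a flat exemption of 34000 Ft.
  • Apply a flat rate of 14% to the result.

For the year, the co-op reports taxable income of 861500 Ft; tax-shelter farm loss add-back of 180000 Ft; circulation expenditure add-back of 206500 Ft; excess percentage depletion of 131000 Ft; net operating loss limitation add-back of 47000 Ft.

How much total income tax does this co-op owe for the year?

227770 Ft

Minimum tax:
  Adjusted income: 861500 Ft + 180000 Ft + 206500 Ft + 131000 Ft + 47000 Ft = 1426000 Ft
  Less exemption 34000 Ft → base 1392000 Ft
  1392000 Ft × 14% = 194880 Ft

Mainline income levy:
  251000 Ft × 12% = 30120 Ft
  254000 Ft × 24% = 60960 Ft
  210000 Ft × 33% = 69300 Ft
  146500 Ft × 46% = 67390 Ft
  → 227770 Ft

227770 Ft > 194880 Ft, so the mainline income levy governs.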